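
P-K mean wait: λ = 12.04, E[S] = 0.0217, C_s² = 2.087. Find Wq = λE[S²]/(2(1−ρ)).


ρ = λ·E[S] = 12.04·0.0217 = 0.2613
E[S²] = E[S]²(1+C_s²) = 0.0217²·(1+2.087) = 0.001454
Wq = λ·E[S²]/(2(1−ρ)) = 12.04·0.001454/(2·0.7387) = 0.01185 hr

Final: 0.01185 hr


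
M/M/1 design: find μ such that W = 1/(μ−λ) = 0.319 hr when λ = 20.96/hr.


W = 1/(μ−λ) ⇒ μ − λ = 1/W = 1/0.319 = 3.1348
μ = λ + 1/W = 20.96 + 3.1348 = 24.0948 per hr

Final: 24.0948 /hr


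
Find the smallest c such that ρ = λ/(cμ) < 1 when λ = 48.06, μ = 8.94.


Stability requires cμ > λ ⇔ c > λ/μ.
λ/μ = 48.06/8.94 = 5.3758
Minimum integer c = ⌊5.3758⌋ + 1 = 6
Check: 6·8.94 = 53.64 > 48.06, while 5·8.94 = 44.70 ≤ 48.06

Final: 6 servers


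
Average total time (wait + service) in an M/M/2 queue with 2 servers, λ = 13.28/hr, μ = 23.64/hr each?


a = 0.5618; ρ = 0.2809; P₀ = 0.561427
Lq = P₀·a^c·ρ/(c!(1−ρ)²) = 0.04812
Wq = Lq/λ = 0.04812/13.28 = 0.003623 hr
W = Wq + 1/μ = 0.003623 + 0.04230 = 0.04592 hr

Final: 0.04592 hr


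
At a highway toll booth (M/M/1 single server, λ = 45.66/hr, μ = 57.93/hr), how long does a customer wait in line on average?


ρ = 45.66/57.93 = 0.7882
Wq = ρ/(μ−λ) = 0.7882/(57.93 − 45.66) = 0.7882/12.27 = 0.06424 hr

Final: 0.06424 hr


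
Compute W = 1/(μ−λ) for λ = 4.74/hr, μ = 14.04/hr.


W = 1/(μ−λ) = 1/(14.04 − 4.74) = 1/9.30 = 0.1075 hr

Final: 0.1075 hr


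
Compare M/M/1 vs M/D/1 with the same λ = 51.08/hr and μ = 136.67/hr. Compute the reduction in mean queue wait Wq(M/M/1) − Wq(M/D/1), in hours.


ρ = 51.08/136.67 = 0.3737
Wq(M/M/1) = ρ/(μ−λ) = 0.3737/85.59 = 0.004367 hr
Wq(M/D/1) = ρ/(2(μ−λ)) = 0.002183 hr
Savings = 0.004367 − 0.002183 = 0.002183 hr

Final: 0.002183 hr


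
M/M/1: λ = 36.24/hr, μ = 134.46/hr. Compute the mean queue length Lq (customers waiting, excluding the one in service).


ρ = 36.24/134.46 = 0.2695
Lq = ρ²/(1−ρ) = 0.07264/0.7305 = 0.09945

Final: 0.09945


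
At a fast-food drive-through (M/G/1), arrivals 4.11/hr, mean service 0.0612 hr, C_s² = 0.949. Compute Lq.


ρ = λ·E[S] = 4.11·0.0612 = 0.2515
Lq = ρ²(1+C_s²)/(2(1−ρ)) = 0.06327·(1+0.949)/(2·0.7485)
= 0.06327·1.9490/1.4969 = 0.08237

Final: 0.08237


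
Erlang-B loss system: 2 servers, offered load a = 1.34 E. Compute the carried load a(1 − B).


B(2,1.34) = 0.277287 (Erlang-B)
Carried load = a(1 − B) = 1.34·(1 − 0.277287) = 1.34·0.722713 = 0.9684 E

Final: 0.9684 Erlangs


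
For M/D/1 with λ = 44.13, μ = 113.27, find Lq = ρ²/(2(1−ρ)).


ρ = 44.13/113.27 = 0.3896
M/D/1: Lq = ρ²/(2(1−ρ)) = 0.1518/(2·0.6104) = 0.12434

Final: 0.12434


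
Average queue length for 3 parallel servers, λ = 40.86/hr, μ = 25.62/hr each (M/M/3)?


a = λ/μ = 1.5948; ρ = a/3 = 0.5316
P₀ = 0.188321
Lq = P₀·a^c·ρ / (c!·(1−ρ)²) = 0.188321·4.05656·0.5316/(6·0.21938)
= 0.30853

Final: 0.30853


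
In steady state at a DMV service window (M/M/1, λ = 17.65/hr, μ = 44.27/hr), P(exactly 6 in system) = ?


ρ = 17.65/44.27 = 0.3987
P_n = (1−ρ)·ρ^n = (1 − 0.3987)·0.3987^6 = 0.6013·0.004016 = 0.002415

Final: 0.002415


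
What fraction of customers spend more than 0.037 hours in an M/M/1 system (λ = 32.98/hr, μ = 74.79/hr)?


W ~ Exponential(μ−λ) for M/M/1.
μ − λ = 74.79 − 32.98 = 41.8100
P(W > t) = e^{−(μ−λ)t} = e^{−1.5470} = 0.212892

Final: 0.212892


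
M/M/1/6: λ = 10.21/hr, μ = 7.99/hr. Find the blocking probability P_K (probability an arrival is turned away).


ρ = λ/μ = 10.21/7.99 = 1.2778
P_K = (1−ρ)ρ^K/(1−ρ^(K+1)) = (-0.2778·4.353853)/(1 − 5.563560)
= -1.209706/-4.563560 = 0.265080

Final: 0.265080


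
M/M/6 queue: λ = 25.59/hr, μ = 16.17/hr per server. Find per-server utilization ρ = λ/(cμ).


ρ = λ/(cμ) = 25.59/(6·16.17) = 25.59/97.02 = 0.2638

Final: 0.2638


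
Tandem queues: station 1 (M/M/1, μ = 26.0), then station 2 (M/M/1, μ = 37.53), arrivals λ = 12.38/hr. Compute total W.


Each node sees arrival rate λ = 12.38/hr (tandem ⇒ throughput preserved).
W₁ = 1/(μ₁−λ) = 1/(26.0−12.38) = 0.07342 hr
W₂ = 1/(μ₂−λ) = 1/(37.53−12.38) = 0.03976 hr
W_total = W₁ + W₂ = 0.07342 + 0.03976 = 0.11318 hr

Final: 0.11318 hr


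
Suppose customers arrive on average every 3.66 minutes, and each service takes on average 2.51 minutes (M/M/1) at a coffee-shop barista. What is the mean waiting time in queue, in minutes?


λ = 60/3.66 = 16.3934 /hr
μ = 60/2.51 = 23.9044 /hr
ρ = λ/μ = 16.3934/23.9044 = 0.6858
Wq = ρ/(μ−λ) = 0.6858/(23.9044−16.3934) = 0.09131 hr
In minutes: 0.09131·60 = 5.478 min

Final: 5.478 min


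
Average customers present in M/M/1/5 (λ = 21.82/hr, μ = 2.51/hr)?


ρ = 21.82/2.51 = 8.6932
L = ρ[1 − (K+1)ρ^K + Kρ^(K+1)] / [(1−ρ)(1−ρ^(K+1))]
Numerator: 8.6932·(1 − 6·49648.384755 + 5·431604.683404) = 16170568.226016
Denominator: (-7.6932)·(-431603.683404) = 3320425.150012
L = 16170568.226016/3320425.150012 = 4.8700

Final: 4.8700


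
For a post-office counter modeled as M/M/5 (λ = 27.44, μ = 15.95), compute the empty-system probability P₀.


a = λ/μ = 27.44/15.95 = 1.7204; ρ = a/c = 0.3441
Σ_{k=0}^{4} a^k/k! (terms k=0..4) = 1.00000 + 1.72038 + 1.47985 + 0.84863 + 0.36499 = 5.41385
Tail: a^5/(5!(1−ρ)) = 15.07013/(120·0.6559) = 0.19146
P₀ = 1/(5.41385 + 0.19146) = 1/5.60531 = 0.178402

Final: 0.178402


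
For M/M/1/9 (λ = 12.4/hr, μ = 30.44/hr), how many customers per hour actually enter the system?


ρ = 0.4074; P_K = (1−ρ)ρ^9/(1−ρ^10) = 0.0001831
λ_eff = λ(1 − P_K) = 12.4·(1 − 0.0001831) = 12.4·0.999817 = 12.3977 /hr

Final: 12.3977 /hr


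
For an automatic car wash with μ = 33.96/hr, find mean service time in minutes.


Mean service time = 1/μ = 1/33.96 hour = 0.02945 hour
In minutes: 0.02945 × 60 = 1.7668 min

Final: 1.7668 min


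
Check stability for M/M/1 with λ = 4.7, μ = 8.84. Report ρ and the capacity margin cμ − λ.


Total capacity cμ = 1·8.84 = 8.84/hr
ρ = λ/(cμ) = 4.7/8.84 = 0.5317
Stable ⇔ ρ < 1: YES
Spare capacity = cμ − λ = 8.84 − 4.7 = 4.14/hr

Final: ρ = 0.5317; stable; margin = 4.14/hr


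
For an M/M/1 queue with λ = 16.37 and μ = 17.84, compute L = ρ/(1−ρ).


ρ = λ/μ = 16.37/17.84 = 0.9176
L = ρ/(1−ρ) = 0.9176/(1 − 0.9176) = 0.9176/0.08240 = 11.1361

Final: 11.1361


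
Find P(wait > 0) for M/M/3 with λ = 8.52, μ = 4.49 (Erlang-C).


a = λ/μ = 1.8976; ρ = a/3 = 0.6325
P₀ = 0.128260 (from M/M/c formula)
C(c,a) = [a^c/(c!(1−ρ))]·P₀ = [6.83250/(6·0.3675)]·0.128260
= 3.09878·0.128260 = 0.397449

Final: 0.397449


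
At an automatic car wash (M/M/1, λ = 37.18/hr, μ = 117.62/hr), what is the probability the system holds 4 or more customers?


ρ = 37.18/117.62 = 0.3161
P(N ≥ n) = ρ^n = 0.3161^4 = 0.009984

Final: 0.009984


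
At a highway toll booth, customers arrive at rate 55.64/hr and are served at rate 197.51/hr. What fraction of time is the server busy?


ρ = λ/μ = 55.64/197.51 = 0.2817

Final: 0.2817


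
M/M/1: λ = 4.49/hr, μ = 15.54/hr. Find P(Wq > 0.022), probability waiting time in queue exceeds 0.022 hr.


ρ = 4.49/15.54 = 0.2889
P(Wq > t) = ρ·e^{−(μ−λ)t} = 0.2889·e^{−0.2431}
= 0.2889·0.784193 = 0.226578

Final: 0.226578


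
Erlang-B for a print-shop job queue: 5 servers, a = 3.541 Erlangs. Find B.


B(c,a) = (a^c/c!) / Σ_{k=0}^{c} a^k/k!
a^5/5! = 4.639257
Σ terms (k=0..5): 1.00000 + 3.54100 + 6.26934 + 7.39991 + 6.55077 + 4.63926 = 29.400280
B = 4.639257/29.400280 = 0.157796

Final: 0.157796


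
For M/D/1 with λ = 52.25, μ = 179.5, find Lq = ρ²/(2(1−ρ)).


ρ = 52.25/179.5 = 0.2911
M/D/1: Lq = ρ²/(2(1−ρ)) = 0.08473/(2·0.7089) = 0.05976

Final: 0.05976


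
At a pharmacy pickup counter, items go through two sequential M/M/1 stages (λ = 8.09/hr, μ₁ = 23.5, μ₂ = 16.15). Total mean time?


Each node sees arrival rate λ = 8.09/hr (tandem ⇒ throughput preserved).
W₁ = 1/(μ₁−λ) = 1/(23.5−8.09) = 0.06489 hr
W₂ = 1/(μ₂−λ) = 1/(16.15−8.09) = 0.12407 hr
W_total = W₁ + W₂ = 0.06489 + 0.12407 = 0.18896 hr

Final: 0.18896 hr


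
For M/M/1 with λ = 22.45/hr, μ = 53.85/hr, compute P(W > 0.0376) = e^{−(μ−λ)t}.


W ~ Exponential(μ−λ) for M/M/1.
μ − λ = 53.85 − 22.45 = 31.4000
P(W > t) = e^{−(μ−λ)t} = e^{−1.1806} = 0.307082

Final: 0.307082


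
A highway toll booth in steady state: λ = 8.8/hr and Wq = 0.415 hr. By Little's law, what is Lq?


Lq = λWq = 8.8·0.415 = 3.6520

Final: 3.6520


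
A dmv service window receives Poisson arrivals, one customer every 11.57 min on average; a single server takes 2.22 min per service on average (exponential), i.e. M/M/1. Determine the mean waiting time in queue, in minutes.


λ = 60/11.57 = 5.1858 /hr
μ = 60/2.22 = 27.0270 /hr
ρ = λ/μ = 5.1858/27.0270 = 0.1919
Wq = ρ/(μ−λ) = 0.1919/(27.0270−5.1858) = 0.008785 hr
In minutes: 0.008785·60 = 0.5271 min

Final: 0.5271 min


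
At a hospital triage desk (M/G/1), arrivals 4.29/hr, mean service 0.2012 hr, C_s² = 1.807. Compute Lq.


ρ = λ·E[S] = 4.29·0.2012 = 0.8631
Lq = ρ²(1+C_s²)/(2(1−ρ)) = 0.7450·(1+1.807)/(2·0.1369)
= 0.7450·2.8070/0.2737 = 7.64068

Final: 7.64068


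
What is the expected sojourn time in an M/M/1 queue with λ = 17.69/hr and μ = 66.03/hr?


W = 1/(μ−λ) = 1/(66.03 − 17.69) = 1/48.34 = 0.02069 hr

Final: 0.02069 hr


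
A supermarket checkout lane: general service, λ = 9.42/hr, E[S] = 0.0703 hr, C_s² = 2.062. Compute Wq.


ρ = λ·E[S] = 9.42·0.0703 = 0.6622
E[S²] = E[S]²(1+C_s²) = 0.0703²·(1+2.062) = 0.015133
Wq = λ·E[S²]/(2(1−ρ)) = 9.42·0.015133/(2·0.3378) = 0.21101 hr

Final: 0.21101 hr


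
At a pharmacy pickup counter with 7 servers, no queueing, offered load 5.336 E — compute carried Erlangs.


B(7,5.336) = 0.141903 (Erlang-B)
Carried load = a(1 − B) = 5.336·(1 − 0.141903) = 5.336·0.858097 = 4.5788 E

Final: 4.5788 Erlangs


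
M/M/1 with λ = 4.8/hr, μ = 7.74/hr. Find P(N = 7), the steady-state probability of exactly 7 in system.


ρ = 4.8/7.74 = 0.6202
P_n = (1−ρ)·ρ^n = (1 − 0.6202)·0.6202^7 = 0.3798·0.035278 = 0.013400

Final: 0.013400


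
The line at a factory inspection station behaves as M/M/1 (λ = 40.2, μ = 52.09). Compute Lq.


ρ = 40.2/52.09 = 0.7717
Lq = ρ²/(1−ρ) = 0.5956/0.2283 = 2.6093

Final: 2.6093


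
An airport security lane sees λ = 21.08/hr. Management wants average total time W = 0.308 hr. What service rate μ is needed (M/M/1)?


W = 1/(μ−λ) ⇒ μ − λ = 1/W = 1/0.308 = 3.2468
μ = λ + 1/W = 21.08 + 3.2468 = 24.3268 per hr

Final: 24.3268 /hr


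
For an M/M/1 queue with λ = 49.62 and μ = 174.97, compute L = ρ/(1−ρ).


ρ = λ/μ = 49.62/174.97 = 0.2836
L = ρ/(1−ρ) = 0.2836/(1 − 0.2836) = 0.2836/0.7164 = 0.3959

Final: 0.3959


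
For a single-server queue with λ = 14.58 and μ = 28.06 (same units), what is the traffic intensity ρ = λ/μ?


ρ = λ/μ = 14.58/28.06 = 0.5196

Final: 0.5196


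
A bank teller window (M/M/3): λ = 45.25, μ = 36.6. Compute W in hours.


a = 1.2363; ρ = 0.4121; P₀ = 0.282776
Lq = P₀·a^c·ρ/(c!(1−ρ)²) = 0.10620
Wq = Lq/λ = 0.10620/45.25 = 0.002347 hr
W = Wq + 1/μ = 0.002347 + 0.02732 = 0.02967 hr

Final: 0.02967 hr


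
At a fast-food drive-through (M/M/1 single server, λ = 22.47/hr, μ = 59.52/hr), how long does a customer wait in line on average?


ρ = 22.47/59.52 = 0.3775
Wq = ρ/(μ−λ) = 0.3775/(59.52 − 22.47) = 0.3775/37.05 = 0.01019 hr

Final: 0.01019 hr


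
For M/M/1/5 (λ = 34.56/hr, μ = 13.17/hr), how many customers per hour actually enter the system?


ρ = 2.6241; P_K = (1−ρ)ρ^5/(1−ρ^6) = 0.620825
λ_eff = λ(1 − P_K) = 34.56·(1 − 0.620825) = 34.56·0.379175 = 13.1043 /hr

Final: 13.1043 /hr


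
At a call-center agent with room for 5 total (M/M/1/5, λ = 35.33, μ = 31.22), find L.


ρ = 35.33/31.22 = 1.1316
L = ρ[1 − (K+1)ρ^K + Kρ^(K+1)] / [(1−ρ)(1−ρ^(K+1))]
Numerator: 1.1316·(1 − 6·1.855896 + 5·2.100218) = 0.413859
Denominator: (-0.1316)·(-1.100218) = 0.144840
L = 0.413859/0.144840 = 2.8574

Final: 2.8574


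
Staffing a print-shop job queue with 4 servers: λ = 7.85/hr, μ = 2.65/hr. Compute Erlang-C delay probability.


a = λ/μ = 2.9623; ρ = a/4 = 0.7406
P₀ = 0.039922 (from M/M/c formula)
C(c,a) = [a^c/(c!(1−ρ))]·P₀ = [77.00078/(24·0.2594)]·0.039922
= 12.36679·0.039922 = 0.493706

Final: 0.493706


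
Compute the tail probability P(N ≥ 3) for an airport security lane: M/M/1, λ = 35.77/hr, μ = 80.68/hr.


ρ = 35.77/80.68 = 0.4434
P(N ≥ n) = ρ^n = 0.4434^3 = 0.087148

Final: 0.087148


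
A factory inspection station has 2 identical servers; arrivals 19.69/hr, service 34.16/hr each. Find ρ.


ρ = λ/(cμ) = 19.69/(2·34.16) = 19.69/68.32 = 0.2882

Final: 0.2882


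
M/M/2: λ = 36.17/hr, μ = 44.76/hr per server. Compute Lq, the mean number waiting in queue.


a = λ/μ = 0.8081; ρ = a/2 = 0.4040
P₀ = 0.424457
Lq = P₀·a^c·ρ / (c!·(1−ρ)²) = 0.424457·0.65301·0.4040/(2·0.35516)
= 0.15766

Final: 0.15766


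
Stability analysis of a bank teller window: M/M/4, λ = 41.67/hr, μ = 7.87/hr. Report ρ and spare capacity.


Total capacity cμ = 4·7.87 = 31.48/hr
ρ = λ/(cμ) = 41.67/31.48 = 1.3237
Stable ⇔ ρ < 1: NO
Spare capacity = cμ − λ = 31.48 − 41.67 = -10.19/hr

Final: ρ = 1.3237; unstable; margin = -10.19/hr


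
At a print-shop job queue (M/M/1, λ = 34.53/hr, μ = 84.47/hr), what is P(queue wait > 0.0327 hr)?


ρ = 34.53/84.47 = 0.4088
P(Wq > t) = ρ·e^{−(μ−λ)t} = 0.4088·e^{−1.6330}
= 0.4088·0.195335 = 0.079850

Final: 0.079850


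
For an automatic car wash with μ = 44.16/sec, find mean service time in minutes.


Mean service time = 1/μ = 1/44.16 second = 0.02264 second
In minutes: 0.02264 × 0.0166667 = 0.0003774 min

Final: 0.0003774 min


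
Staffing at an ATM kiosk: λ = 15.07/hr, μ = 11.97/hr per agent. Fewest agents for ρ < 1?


Stability requires cμ > λ ⇔ c > λ/μ.
λ/μ = 15.07/11.97 = 1.2590
Minimum integer c = ⌊1.2590⌋ + 1 = 2
Check: 2·11.97 = 23.94 > 15.07, while 1·11.97 = 11.97 ≤ 15.07

Final: 2 servers


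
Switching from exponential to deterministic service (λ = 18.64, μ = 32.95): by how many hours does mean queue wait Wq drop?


ρ = 18.64/32.95 = 0.5657
Wq(M/M/1) = ρ/(μ−λ) = 0.5657/14.31 = 0.03953 hr
Wq(M/D/1) = ρ/(2(μ−λ)) = 0.01977 hr
Savings = 0.03953 − 0.01977 = 0.01977 hr

Final: 0.01977 hr


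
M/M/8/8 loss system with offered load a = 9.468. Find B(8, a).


B(c,a) = (a^c/c!) / Σ_{k=0}^{c} a^k/k!
a^8/8! = 1601.568324
Σ terms (k=0..8): 1.00000 + 9.46800 + 44.82151 + 141.45669 + 334.82799 + 634.03028 + 1000.49978 + 1353.24742 + 1601.56832 = 5120.920004
B = 1601.568324/5120.920004 = 0.312750

Final: 0.312750


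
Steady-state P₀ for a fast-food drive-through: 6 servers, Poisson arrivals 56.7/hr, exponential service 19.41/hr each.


a = λ/μ = 56.7/19.41 = 2.9212; ρ = a/c = 0.4869
Σ_{k=0}^{5} a^k/k! (terms k=0..5) = 1.00000 + 2.92117 + 4.26663 + 4.15452 + 3.03402 + 1.77258 = 17.14893
Tail: a^6/(6!(1−ρ)) = 621.36265/(720·0.5131) = 1.68182
P₀ = 1/(17.14893 + 1.68182) = 1/18.83075 = 0.053105

Final: 0.053105


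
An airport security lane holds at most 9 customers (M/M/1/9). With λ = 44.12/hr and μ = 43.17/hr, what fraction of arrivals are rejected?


ρ = λ/μ = 44.12/43.17 = 1.0220
P_K = (1−ρ)ρ^K/(1−ρ^(K+1)) = (-0.02201·1.216413)/(1 − 1.243182)
= -0.026768/-0.243182 = 0.110076

Final: 0.110076


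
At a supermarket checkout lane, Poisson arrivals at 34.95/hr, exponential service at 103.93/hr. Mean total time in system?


W = 1/(μ−λ) = 1/(103.93 − 34.95) = 1/68.98 = 0.01450 hr

Final: 0.01450 hr


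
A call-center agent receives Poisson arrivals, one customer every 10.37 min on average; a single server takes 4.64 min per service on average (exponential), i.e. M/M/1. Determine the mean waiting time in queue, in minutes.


λ = 60/10.37 = 5.7859 /hr
μ = 60/4.64 = 12.9310 /hr
ρ = λ/μ = 5.7859/12.9310 = 0.4474
Wq = ρ/(μ−λ) = 0.4474/(12.9310−5.7859) = 0.06262 hr
In minutes: 0.06262·60 = 3.757 min

Final: 3.757 min


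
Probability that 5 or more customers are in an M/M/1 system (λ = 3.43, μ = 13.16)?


ρ = 3.43/13.16 = 0.2606
P(N ≥ n) = ρ^n = 0.2606^5 = 0.001203

Final: 0.001203


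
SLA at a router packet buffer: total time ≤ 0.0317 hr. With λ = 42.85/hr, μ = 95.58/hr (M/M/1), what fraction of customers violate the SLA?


W ~ Exponential(μ−λ) for M/M/1.
μ − λ = 95.58 − 42.85 = 52.7300
P(W > t) = e^{−(μ−λ)t} = e^{−1.6715} = 0.187957

Final: 0.187957


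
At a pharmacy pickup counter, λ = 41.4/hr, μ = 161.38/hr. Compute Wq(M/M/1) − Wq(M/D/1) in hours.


ρ = 41.4/161.38 = 0.2565
Wq(M/M/1) = ρ/(μ−λ) = 0.2565/119.98 = 0.002138 hr
Wq(M/D/1) = ρ/(2(μ−λ)) = 0.001069 hr
Savings = 0.002138 − 0.001069 = 0.001069 hr

Final: 0.001069 hr


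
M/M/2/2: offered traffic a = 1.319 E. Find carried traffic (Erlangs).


B(2,1.319) = 0.272786 (Erlang-B)
Carried load = a(1 − B) = 1.319·(1 − 0.272786) = 1.319·0.727214 = 0.9592 E

Final: 0.9592 Erlangs


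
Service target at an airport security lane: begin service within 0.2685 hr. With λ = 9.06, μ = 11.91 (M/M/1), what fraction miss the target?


ρ = 9.06/11.91 = 0.7607
P(Wq > t) = ρ·e^{−(μ−λ)t} = 0.7607·e^{−0.7652}
= 0.7607·0.465229 = 0.353902

Final: 0.353902


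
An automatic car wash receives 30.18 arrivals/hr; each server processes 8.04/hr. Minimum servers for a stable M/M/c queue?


Stability requires cμ > λ ⇔ c > λ/μ.
λ/μ = 30.18/8.04 = 3.7537
Minimum integer c = ⌊3.7537⌋ + 1 = 4
Check: 4·8.04 = 32.16 > 30.18, while 3·8.04 = 24.12 ≤ 30.18

Final: 4 servers


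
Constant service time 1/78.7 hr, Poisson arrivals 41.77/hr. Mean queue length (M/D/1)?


ρ = 41.77/78.7 = 0.5307
M/D/1: Lq = ρ²/(2(1−ρ)) = 0.2817/(2·0.4693) = 0.30015

Final: 0.30015


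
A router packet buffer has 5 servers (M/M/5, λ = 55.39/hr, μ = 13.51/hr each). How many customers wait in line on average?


a = λ/μ = 4.0999; ρ = a/5 = 0.8200
P₀ = 0.011063
Lq = P₀·a^c·ρ / (c!·(1−ρ)²) = 0.011063·1158.45743·0.8200/(120·0.03241)
= 2.70246

Final: 2.70246


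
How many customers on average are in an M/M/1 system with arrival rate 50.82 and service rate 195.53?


ρ = λ/μ = 50.82/195.53 = 0.2599
L = ρ/(1−ρ) = 0.2599/(1 − 0.2599) = 0.2599/0.7401 = 0.3512

Final: 0.3512


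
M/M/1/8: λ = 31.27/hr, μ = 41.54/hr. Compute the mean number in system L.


ρ = 31.27/41.54 = 0.7528
L = ρ[1 − (K+1)ρ^K + Kρ^(K+1)] / [(1−ρ)(1−ρ^(K+1))]
Numerator: 0.7528·(1 − 9·0.103108 + 8·0.077616) = 0.521639
Denominator: (0.2472)·(0.922384) = 0.228042
L = 0.521639/0.228042 = 2.2875

Final: 2.2875


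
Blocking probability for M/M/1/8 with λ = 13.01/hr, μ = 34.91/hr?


ρ = λ/μ = 13.01/34.91 = 0.3727
P_K = (1−ρ)ρ^K/(1−ρ^(K+1)) = (0.6273·0.0003721)/(1 − 0.0001387)
= 0.0002334/0.999861 = 0.0002334

Final: 0.0002334


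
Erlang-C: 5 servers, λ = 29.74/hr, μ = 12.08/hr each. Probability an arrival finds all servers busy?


a = λ/μ = 2.4619; ρ = a/5 = 0.4924
P₀ = 0.083369 (from M/M/c formula)
C(c,a) = [a^c/(c!(1−ρ))]·P₀ = [90.44200/(120·0.5076)]·0.083369
= 1.48475·0.083369 = 0.123782

Final: 0.123782


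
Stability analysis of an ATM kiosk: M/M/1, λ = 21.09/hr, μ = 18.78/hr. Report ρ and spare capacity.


Total capacity cμ = 1·18.78 = 18.78/hr
ρ = λ/(cμ) = 21.09/18.78 = 1.1230
Stable ⇔ ρ < 1: NO
Spare capacity = cμ − λ = 18.78 − 21.09 = -2.31/hr

Final: ρ = 1.1230; unstable; margin = -2.31/hr


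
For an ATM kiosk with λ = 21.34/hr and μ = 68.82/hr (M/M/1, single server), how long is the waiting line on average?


ρ = 21.34/68.82 = 0.3101
Lq = ρ²/(1−ρ) = 0.09615/0.6899 = 0.1394

Final: 0.1394


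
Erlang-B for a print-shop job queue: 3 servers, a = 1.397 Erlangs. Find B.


B(c,a) = (a^c/c!) / Σ_{k=0}^{c} a^k/k!
a^3/3! = 0.454400
Σ terms (k=0..3): 1.00000 + 1.39700 + 0.97580 + 0.45440 = 3.827204
B = 0.454400/3.827204 = 0.118729

Final: 0.118729


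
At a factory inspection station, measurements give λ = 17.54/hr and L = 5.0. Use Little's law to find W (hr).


W = L/λ = 5.0/17.54 = 0.2851 hr

Final: 0.2851 hr


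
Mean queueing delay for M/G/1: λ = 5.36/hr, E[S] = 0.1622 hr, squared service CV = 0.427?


ρ = λ·E[S] = 5.36·0.1622 = 0.8694
E[S²] = E[S]²(1+C_s²) = 0.1622²·(1+0.427) = 0.037543
Wq = λ·E[S²]/(2(1−ρ)) = 5.36·0.037543/(2·0.1306) = 0.77035 hr

Final: 0.77035 hr


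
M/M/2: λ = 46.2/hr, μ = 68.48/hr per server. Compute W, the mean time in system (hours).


a = 0.6746; ρ = 0.3373; P₀ = 0.495523
Lq = P₀·a^c·ρ/(c!(1−ρ)²) = 0.08662
Wq = Lq/λ = 0.08662/46.2 = 0.001875 hr
W = Wq + 1/μ = 0.001875 + 0.01460 = 0.01648 hr

Final: 0.01648 hr


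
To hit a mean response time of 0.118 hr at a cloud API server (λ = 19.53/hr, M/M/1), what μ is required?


W = 1/(μ−λ) ⇒ μ − λ = 1/W = 1/0.118 = 8.4746
μ = λ + 1/W = 19.53 + 8.4746 = 28.0046 per hr

Final: 28.0046 /hr


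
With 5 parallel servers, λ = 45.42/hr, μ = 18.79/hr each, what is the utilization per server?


ρ = λ/(cμ) = 45.42/(5·18.79) = 45.42/93.95 = 0.4834

Final: 0.4834


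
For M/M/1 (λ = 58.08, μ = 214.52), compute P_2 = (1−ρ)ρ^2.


ρ = 58.08/214.52 = 0.2707
P_n = (1−ρ)·ρ^n = (1 − 0.2707)·0.2707^2 = 0.7293·0.073302 = 0.053456

Final: 0.053456


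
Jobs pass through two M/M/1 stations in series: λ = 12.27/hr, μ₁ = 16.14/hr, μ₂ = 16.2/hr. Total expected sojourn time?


Each node sees arrival rate λ = 12.27/hr (tandem ⇒ throughput preserved).
W₁ = 1/(μ₁−λ) = 1/(16.14−12.27) = 0.25840 hr
W₂ = 1/(μ₂−λ) = 1/(16.2−12.27) = 0.25445 hr
W_total = W₁ + W₂ = 0.25840 + 0.25445 = 0.51285 hr

Final: 0.51285 hr


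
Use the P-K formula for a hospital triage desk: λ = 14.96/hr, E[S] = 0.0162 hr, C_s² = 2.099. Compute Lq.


ρ = λ·E[S] = 14.96·0.0162 = 0.2424
Lq = ρ²(1+C_s²)/(2(1−ρ)) = 0.05873·(1+2.099)/(2·0.7576)
= 0.05873·3.0990/1.5153 = 0.12012

Final: 0.12012


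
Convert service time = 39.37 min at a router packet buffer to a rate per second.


μ = 1/(service time) in consistent units.
1 second = 0.0166667 min, so μ = 0.0166667/39.37 = 0.0004233 per second

Final: 0.0004233 /sec


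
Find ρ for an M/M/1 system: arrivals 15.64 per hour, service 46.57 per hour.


ρ = λ/μ = 15.64/46.57 = 0.3358

Final: 0.3358


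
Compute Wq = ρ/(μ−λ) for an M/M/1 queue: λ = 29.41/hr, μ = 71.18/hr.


ρ = 29.41/71.18 = 0.4132
Wq = ρ/(μ−λ) = 0.4132/(71.18 − 29.41) = 0.4132/41.77 = 0.009892 hr

Final: 0.009892 hr


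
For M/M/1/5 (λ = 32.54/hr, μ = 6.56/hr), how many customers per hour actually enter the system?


ρ = 4.9604; P_K = (1−ρ)ρ^5/(1−ρ^6) = 0.798456
λ_eff = λ(1 − P_K) = 32.54·(1 − 0.798456) = 32.54·0.201544 = 6.5583 /hr

Final: 6.5583 /hr


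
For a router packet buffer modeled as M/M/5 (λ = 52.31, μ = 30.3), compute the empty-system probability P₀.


a = λ/μ = 52.31/30.3 = 1.7264; ρ = a/c = 0.3453
Σ_{k=0}^{4} a^k/k! (terms k=0..4) = 1.00000 + 1.72640 + 1.49023 + 0.85758 + 0.37013 = 5.44435
Tail: a^5/(5!(1−ρ)) = 15.33594/(120·0.6547) = 0.19520
P₀ = 1/(5.44435 + 0.19520) = 1/5.63955 = 0.177319

Final: 0.177319


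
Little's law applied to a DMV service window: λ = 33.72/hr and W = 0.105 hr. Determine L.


L = λW = 33.72·0.105 = 3.5406

Final: 3.5406


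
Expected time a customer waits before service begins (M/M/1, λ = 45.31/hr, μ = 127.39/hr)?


ρ = 45.31/127.39 = 0.3557
Wq = ρ/(μ−λ) = 0.3557/(127.39 − 45.31) = 0.3557/82.08 = 0.004333 hr

Final: 0.004333 hr


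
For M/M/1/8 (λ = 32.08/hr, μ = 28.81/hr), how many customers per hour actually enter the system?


ρ = 1.1135; P_K = (1−ρ)ρ^8/(1−ρ^9) = 0.164407
λ_eff = λ(1 − P_K) = 32.08·(1 − 0.164407) = 32.08·0.835593 = 26.8058 /hr

Final: 26.8058 /hr


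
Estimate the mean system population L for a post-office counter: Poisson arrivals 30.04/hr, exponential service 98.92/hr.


ρ = λ/μ = 30.04/98.92 = 0.3037
L = ρ/(1−ρ) = 0.3037/(1 − 0.3037) = 0.3037/0.6963 = 0.4361

Final: 0.4361


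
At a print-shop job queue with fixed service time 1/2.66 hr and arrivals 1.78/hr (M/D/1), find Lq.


ρ = 1.78/2.66 = 0.6692
M/D/1: Lq = ρ²/(2(1−ρ)) = 0.4478/(2·0.3308) = 0.67678

Final: 0.67678


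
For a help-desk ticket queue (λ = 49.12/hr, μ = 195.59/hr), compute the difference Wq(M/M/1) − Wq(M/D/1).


ρ = 49.12/195.59 = 0.2511
Wq(M/M/1) = ρ/(μ−λ) = 0.2511/146.47 = 0.001715 hr
Wq(M/D/1) = ρ/(2(μ−λ)) = 0.0008573 hr
Savings = 0.001715 − 0.0008573 = 0.0008573 hr

Final: 0.0008573 hr


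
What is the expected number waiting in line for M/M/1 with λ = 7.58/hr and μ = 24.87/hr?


ρ = 7.58/24.87 = 0.3048
Lq = ρ²/(1−ρ) = 0.09289/0.6952 = 0.1336

Final: 0.1336


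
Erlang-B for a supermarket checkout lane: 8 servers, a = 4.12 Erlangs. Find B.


B(c,a) = (a^c/c!) / Σ_{k=0}^{c} a^k/k!
a^8/8! = 2.059004
Σ terms (k=0..8): 1.00000 + 4.12000 + 8.48720 + 11.65575 + 12.00543 + 9.89247 + 6.79283 + 3.99807 + 2.05900 = 60.010755
B = 2.059004/60.010755 = 0.034311

Final: 0.034311


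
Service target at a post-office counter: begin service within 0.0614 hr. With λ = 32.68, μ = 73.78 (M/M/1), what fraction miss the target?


ρ = 32.68/73.78 = 0.4429
P(Wq > t) = ρ·e^{−(μ−λ)t} = 0.4429·e^{−2.5235}
= 0.4429·0.080175 = 0.035513

Final: 0.035513


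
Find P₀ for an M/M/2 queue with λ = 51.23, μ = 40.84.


a = λ/μ = 51.23/40.84 = 1.2544; ρ = a/c = 0.6272
Σ_{k=0}^{1} a^k/k! (terms k=0..1) = 1.00000 + 1.25441 = 2.25441
Tail: a^2/(2!(1−ρ)) = 1.57354/(2·0.3728) = 2.11045
P₀ = 1/(2.25441 + 2.11045) = 1/4.36486 = 0.229102

Final: 0.229102


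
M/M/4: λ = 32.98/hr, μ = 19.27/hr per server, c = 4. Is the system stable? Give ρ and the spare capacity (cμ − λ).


Total capacity cμ = 4·19.27 = 77.08/hr
ρ = λ/(cμ) = 32.98/77.08 = 0.4279
Stable ⇔ ρ < 1: YES
Spare capacity = cμ − λ = 77.08 − 32.98 = 44.10/hr

Final: ρ = 0.4279; stable; margin = 44.10/hr


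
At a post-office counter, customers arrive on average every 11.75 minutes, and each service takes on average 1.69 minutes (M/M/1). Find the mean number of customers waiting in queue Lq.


λ = 60/11.75 = 5.1064 /hr
μ = 60/1.69 = 35.5030 /hr
ρ = λ/μ = 5.1064/35.5030 = 0.1438
Lq = ρ²/(1−ρ) = 0.02069/0.8562 = 0.02416

Final: 0.02416


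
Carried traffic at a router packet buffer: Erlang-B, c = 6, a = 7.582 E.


B(6,7.582) = 0.366303 (Erlang-B)
Carried load = a(1 − B) = 7.582·(1 − 0.366303) = 7.582·0.633697 = 4.8047 E

Final: 4.8047 Erlangs


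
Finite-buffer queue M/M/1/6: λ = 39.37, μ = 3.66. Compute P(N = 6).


ρ = λ/μ = 39.37/3.66 = 10.7568
P_K = (1−ρ)ρ^K/(1−ρ^(K+1)) = (-9.7568·1549194.606673)/(1 − 16664423.952111)
= -15115229.345438/-16664422.952111 = 0.907036

Final: 0.907036


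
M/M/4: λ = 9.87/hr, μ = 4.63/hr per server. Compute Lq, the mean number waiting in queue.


a = λ/μ = 2.1317; ρ = a/4 = 0.5329
P₀ = 0.112857
Lq = P₀·a^c·ρ / (c!·(1−ρ)²) = 0.112857·20.65117·0.5329/(24·0.21815)
= 0.23724

Final: 0.23724


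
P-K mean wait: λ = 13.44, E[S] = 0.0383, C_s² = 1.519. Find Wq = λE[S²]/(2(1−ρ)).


ρ = λ·E[S] = 13.44·0.0383 = 0.5148
E[S²] = E[S]²(1+C_s²) = 0.0383²·(1+1.519) = 0.003695
Wq = λ·E[S²]/(2(1−ρ)) = 13.44·0.003695/(2·0.4852) = 0.05117 hr

Final: 0.05117 hr


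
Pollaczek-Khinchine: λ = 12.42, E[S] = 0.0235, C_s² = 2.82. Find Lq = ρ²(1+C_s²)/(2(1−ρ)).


ρ = λ·E[S] = 12.42·0.0235 = 0.2919
Lq = ρ²(1+C_s²)/(2(1−ρ)) = 0.08519·(1+2.82)/(2·0.7081)
= 0.08519·3.8200/1.4163 = 0.22977

Final: 0.22977


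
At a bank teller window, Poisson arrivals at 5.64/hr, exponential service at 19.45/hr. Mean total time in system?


W = 1/(μ−λ) = 1/(19.45 − 5.64) = 1/13.81 = 0.07241 hr

Final: 0.07241 hr


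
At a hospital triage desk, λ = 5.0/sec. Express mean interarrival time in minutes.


Mean interarrival time = 1/λ = 1/5.0 second = 0.20000 second
In minutes: 0.20000 × 0.0166667 = 0.003333 min

Final: 0.003333 min


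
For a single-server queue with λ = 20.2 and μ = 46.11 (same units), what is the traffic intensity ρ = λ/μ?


ρ = λ/μ = 20.2/46.11 = 0.4381

Final: 0.4381


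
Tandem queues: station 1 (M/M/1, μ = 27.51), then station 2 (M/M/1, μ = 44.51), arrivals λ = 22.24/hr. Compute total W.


Each node sees arrival rate λ = 22.24/hr (tandem ⇒ throughput preserved).
W₁ = 1/(μ₁−λ) = 1/(27.51−22.24) = 0.18975 hr
W₂ = 1/(μ₂−λ) = 1/(44.51−22.24) = 0.04490 hr
W_total = W₁ + W₂ = 0.18975 + 0.04490 = 0.23466 hr

Final: 0.23466 hr


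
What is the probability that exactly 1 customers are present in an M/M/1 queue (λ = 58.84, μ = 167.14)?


ρ = 58.84/167.14 = 0.3520
P_n = (1−ρ)·ρ^n = (1 − 0.3520)·0.3520^1 = 0.6480·0.352040 = 0.228108

Final: 0.228108


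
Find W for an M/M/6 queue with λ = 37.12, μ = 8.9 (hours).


a = 4.1708; ρ = 0.6951; P₀ = 0.013686
Lq = P₀·a^c·ρ/(c!(1−ρ)²) = 0.74833
Wq = Lq/λ = 0.74833/37.12 = 0.02016 hr
W = Wq + 1/μ = 0.02016 + 0.11236 = 0.13252 hr

Final: 0.13252 hr


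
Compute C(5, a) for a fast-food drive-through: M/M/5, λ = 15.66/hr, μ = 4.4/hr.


a = λ/μ = 3.5591; ρ = a/5 = 0.7118
P₀ = 0.024035 (from M/M/c formula)
C(c,a) = [a^c/(c!(1−ρ))]·P₀ = [571.07797/(120·0.2882)]·0.024035
= 16.51382·0.024035 = 0.396909

Final: 0.396909


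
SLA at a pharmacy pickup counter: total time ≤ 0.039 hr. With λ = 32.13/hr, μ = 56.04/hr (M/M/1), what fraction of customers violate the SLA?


W ~ Exponential(μ−λ) for M/M/1.
μ − λ = 56.04 − 32.13 = 23.9100
P(W > t) = e^{−(μ−λ)t} = e^{−0.9325} = 0.393572

Final: 0.393572


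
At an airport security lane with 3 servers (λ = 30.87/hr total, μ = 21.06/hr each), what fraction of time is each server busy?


ρ = λ/(cμ) = 30.87/(3·21.06) = 30.87/63.18 = 0.4886

Final: 0.4886


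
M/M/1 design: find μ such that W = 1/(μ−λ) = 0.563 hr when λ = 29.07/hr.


W = 1/(μ−λ) ⇒ μ − λ = 1/W = 1/0.563 = 1.7762
μ = λ + 1/W = 29.07 + 1.7762 = 30.8462 per hr

Final: 30.8462 /hr


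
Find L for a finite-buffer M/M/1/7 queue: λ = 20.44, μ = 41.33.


ρ = 20.44/41.33 = 0.4946
L = ρ[1 − (K+1)ρ^K + Kρ^(K+1)] / [(1−ρ)(1−ρ^(K+1))]
Numerator: 0.4946·(1 − 8·0.007236 + 7·0.003579) = 0.478316
Denominator: (0.5054)·(0.996421) = 0.503635
L = 0.478316/0.503635 = 0.9497

Final: 0.9497


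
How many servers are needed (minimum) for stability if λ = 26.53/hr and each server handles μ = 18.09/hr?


Stability requires cμ > λ ⇔ c > λ/μ.
λ/μ = 26.53/18.09 = 1.4666
Minimum integer c = ⌊1.4666⌋ + 1 = 2
Check: 2·18.09 = 36.18 > 26.53, while 1·18.09 = 18.09 ≤ 26.53

Final: 2 servers


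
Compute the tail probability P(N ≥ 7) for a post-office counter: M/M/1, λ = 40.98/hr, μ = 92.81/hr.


ρ = 40.98/92.81 = 0.4415
P(N ≥ n) = ρ^n = 0.4415^7 = 0.003272

Final: 0.003272


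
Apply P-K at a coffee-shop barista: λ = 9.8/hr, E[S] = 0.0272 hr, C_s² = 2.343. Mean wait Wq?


ρ = λ·E[S] = 9.8·0.0272 = 0.2666
E[S²] = E[S]²(1+C_s²) = 0.0272²·(1+2.343) = 0.002473
Wq = λ·E[S²]/(2(1−ρ)) = 9.8·0.002473/(2·0.7334) = 0.01652 hr

Final: 0.01652 hr


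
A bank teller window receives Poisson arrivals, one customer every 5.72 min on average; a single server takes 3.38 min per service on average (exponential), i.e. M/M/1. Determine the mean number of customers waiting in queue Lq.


λ = 60/5.72 = 10.4895 /hr
μ = 60/3.38 = 17.7515 /hr
ρ = λ/μ = 10.4895/17.7515 = 0.5909
Lq = ρ²/(1−ρ) = 0.3492/0.4091 = 0.8535

Final: 0.8535


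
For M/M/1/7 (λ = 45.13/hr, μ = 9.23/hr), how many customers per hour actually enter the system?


ρ = 4.8895; P_K = (1−ρ)ρ^7/(1−ρ^8) = 0.795482
λ_eff = λ(1 − P_K) = 45.13·(1 − 0.795482) = 45.13·0.204518 = 9.2299 /hr

Final: 9.2299 /hr


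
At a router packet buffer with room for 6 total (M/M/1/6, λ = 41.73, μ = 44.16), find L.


ρ = 41.73/44.16 = 0.9450
L = ρ[1 − (K+1)ρ^K + Kρ^(K+1)] / [(1−ρ)(1−ρ^(K+1))]
Numerator: 0.9450·(1 − 7·0.712059 + 6·0.672876) = 0.049938
Denominator: (0.05503)·(0.327124) = 0.018001
L = 0.049938/0.018001 = 2.7742

Final: 2.7742


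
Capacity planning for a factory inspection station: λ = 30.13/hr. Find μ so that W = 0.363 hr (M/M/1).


W = 1/(μ−λ) ⇒ μ − λ = 1/W = 1/0.363 = 2.7548
μ = λ + 1/W = 30.13 + 2.7548 = 32.8848 per hr

Final: 32.8848 /hr


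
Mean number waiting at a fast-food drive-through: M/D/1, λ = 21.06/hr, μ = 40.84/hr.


ρ = 21.06/40.84 = 0.5157
M/D/1: Lq = ρ²/(2(1−ρ)) = 0.2659/(2·0.4843) = 0.27452

Final: 0.27452


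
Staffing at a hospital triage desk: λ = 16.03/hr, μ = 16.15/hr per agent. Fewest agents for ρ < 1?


Stability requires cμ > λ ⇔ c > λ/μ.
λ/μ = 16.03/16.15 = 0.9926
Minimum integer c = ⌊0.9926⌋ + 1 = 1
Check: 1·16.15 = 16.15 > 16.03, while 0·16.15 = 0.00 ≤ 16.03

Final: 1 servers


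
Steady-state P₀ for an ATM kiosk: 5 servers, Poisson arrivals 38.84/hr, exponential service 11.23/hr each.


a = λ/μ = 38.84/11.23 = 3.4586; ρ = a/c = 0.6917
Σ_{k=0}^{4} a^k/k! (terms k=0..4) = 1.00000 + 3.45859 + 5.98093 + 6.89520 + 5.96193 = 23.29666
Tail: a^5/(5!(1−ρ)) = 494.87706/(120·0.3083) = 13.37731
P₀ = 1/(23.29666 + 13.37731) = 1/36.67397 = 0.027267

Final: 0.027267


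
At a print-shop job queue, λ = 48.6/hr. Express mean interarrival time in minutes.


Mean interarrival time = 1/λ = 1/48.6 hour = 0.02058 hour
In minutes: 0.02058 × 60 = 1.2346 min

Final: 1.2346 min


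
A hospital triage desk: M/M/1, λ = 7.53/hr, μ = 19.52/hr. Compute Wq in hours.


ρ = 7.53/19.52 = 0.3858
Wq = ρ/(μ−λ) = 0.3858/(19.52 − 7.53) = 0.3858/11.99 = 0.03217 hr

Final: 0.03217 hr


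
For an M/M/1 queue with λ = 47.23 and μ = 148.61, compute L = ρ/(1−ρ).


ρ = λ/μ = 47.23/148.61 = 0.3178
L = ρ/(1−ρ) = 0.3178/(1 − 0.3178) = 0.3178/0.6822 = 0.4659

Final: 0.4659


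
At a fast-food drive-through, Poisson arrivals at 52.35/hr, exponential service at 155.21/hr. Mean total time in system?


W = 1/(μ−λ) = 1/(155.21 − 52.35) = 1/102.86 = 0.009722 hr

Final: 0.009722 hr


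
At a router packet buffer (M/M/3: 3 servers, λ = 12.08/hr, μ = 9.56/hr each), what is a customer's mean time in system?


a = 1.2636; ρ = 0.4212; P₀ = 0.274507
Lq = P₀·a^c·ρ/(c!(1−ρ)²) = 0.11605
Wq = Lq/λ = 0.11605/12.08 = 0.009607 hr
W = Wq + 1/μ = 0.009607 + 0.10460 = 0.11421 hr

Final: 0.11421 hr


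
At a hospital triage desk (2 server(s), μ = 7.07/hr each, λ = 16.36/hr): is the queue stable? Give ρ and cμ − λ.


Total capacity cμ = 2·7.07 = 14.14/hr
ρ = λ/(cμ) = 16.36/14.14 = 1.1570
Stable ⇔ ρ < 1: NO
Spare capacity = cμ − λ = 14.14 − 16.36 = -2.22/hr

Final: ρ = 1.1570; unstable; margin = -2.22/hr


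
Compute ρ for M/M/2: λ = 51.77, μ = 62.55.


ρ = λ/(cμ) = 51.77/(2·62.55) = 51.77/125.10 = 0.4138

Final: 0.4138


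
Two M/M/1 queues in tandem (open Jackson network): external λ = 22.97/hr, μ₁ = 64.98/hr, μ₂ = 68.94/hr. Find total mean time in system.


Each node sees arrival rate λ = 22.97/hr (tandem ⇒ throughput preserved).
W₁ = 1/(μ₁−λ) = 1/(64.98−22.97) = 0.02380 hr
W₂ = 1/(μ₂−λ) = 1/(68.94−22.97) = 0.02175 hr
W_total = W₁ + W₂ = 0.02380 + 0.02175 = 0.04556 hr

Final: 0.04556 hr


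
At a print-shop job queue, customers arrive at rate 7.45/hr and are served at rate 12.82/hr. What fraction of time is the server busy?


ρ = λ/μ = 7.45/12.82 = 0.5811

Final: 0.5811


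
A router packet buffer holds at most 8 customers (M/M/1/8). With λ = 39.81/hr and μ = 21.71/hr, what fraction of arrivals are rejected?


ρ = λ/μ = 39.81/21.71 = 1.8337
P_K = (1−ρ)ρ^K/(1−ρ^(K+1)) = (-0.8337·127.837666)/(1 − 234.418125)
= -106.580459/-233.418125 = 0.456607

Final: 0.456607


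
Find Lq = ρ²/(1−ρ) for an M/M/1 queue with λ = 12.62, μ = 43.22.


ρ = 12.62/43.22 = 0.2920
Lq = ρ²/(1−ρ) = 0.08526/0.7080 = 0.1204

Final: 0.1204


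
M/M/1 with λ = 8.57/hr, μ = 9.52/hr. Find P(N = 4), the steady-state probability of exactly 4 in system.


ρ = 8.57/9.52 = 0.9002
P_n = (1−ρ)·ρ^n = (1 − 0.9002)·0.9002^4 = 0.09979·0.656713 = 0.065533

Final: 0.065533


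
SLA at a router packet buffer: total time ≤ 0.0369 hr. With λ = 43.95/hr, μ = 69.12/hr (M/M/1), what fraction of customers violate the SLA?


W ~ Exponential(μ−λ) for M/M/1.
μ − λ = 69.12 − 43.95 = 25.1700
P(W > t) = e^{−(μ−λ)t} = e^{−0.9288} = 0.395038

Final: 0.395038


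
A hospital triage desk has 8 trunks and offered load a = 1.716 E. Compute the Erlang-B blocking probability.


B(c,a) = (a^c/c!) / Σ_{k=0}^{c} a^k/k!
a^8/8! = 0.001865
Σ terms (k=0..8): 1.00000 + 1.71600 + 1.47233 + 0.84217 + 0.36129 + 0.12400 + 0.03546 + 0.008693 + 0.001865 = 5.561807
B = 0.001865/5.561807 = 0.0003353

Final: 0.0003353


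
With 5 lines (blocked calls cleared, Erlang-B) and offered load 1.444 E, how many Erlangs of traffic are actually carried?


B(5,1.444) = 0.012392 (Erlang-B)
Carried load = a(1 − B) = 1.444·(1 − 0.012392) = 1.444·0.987608 = 1.4261 E

Final: 1.4261 Erlangs


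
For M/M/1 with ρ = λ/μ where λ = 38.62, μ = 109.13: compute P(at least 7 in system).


ρ = 38.62/109.13 = 0.3539
P(N ≥ n) = ρ^n = 0.3539^7 = 0.0006951

Final: 0.0006951


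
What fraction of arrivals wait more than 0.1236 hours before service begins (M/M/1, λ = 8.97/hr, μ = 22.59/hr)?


ρ = 8.97/22.59 = 0.3971
P(Wq > t) = ρ·e^{−(μ−λ)t} = 0.3971·e^{−1.6834}
= 0.3971·0.185735 = 0.073752

Final: 0.073752


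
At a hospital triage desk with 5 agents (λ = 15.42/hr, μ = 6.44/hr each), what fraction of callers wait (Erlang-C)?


a = λ/μ = 2.3944; ρ = a/5 = 0.4789
P₀ = 0.089469 (from M/M/c formula)
C(c,a) = [a^c/(c!(1−ρ))]·P₀ = [78.70323/(120·0.5211)]·0.089469
= 1.25856·0.089469 = 0.112602

Final: 0.112602


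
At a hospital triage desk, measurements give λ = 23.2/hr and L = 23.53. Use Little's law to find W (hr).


W = L/λ = 23.53/23.2 = 1.0142 hr

Final: 1.0142 hr


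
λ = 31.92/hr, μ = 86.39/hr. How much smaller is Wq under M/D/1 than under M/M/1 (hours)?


ρ = 31.92/86.39 = 0.3695
Wq(M/M/1) = ρ/(μ−λ) = 0.3695/54.47 = 0.006783 hr
Wq(M/D/1) = ρ/(2(μ−λ)) = 0.003392 hr
Savings = 0.006783 − 0.003392 = 0.003392 hr

Final: 0.003392 hr


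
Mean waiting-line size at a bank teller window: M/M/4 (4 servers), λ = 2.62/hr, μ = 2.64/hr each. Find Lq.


a = λ/μ = 0.9924; ρ = a/4 = 0.2481
P₀ = 0.370159
Lq = P₀·a^c·ρ / (c!·(1−ρ)²) = 0.370159·0.97004·0.2481/(24·0.56534)
= 0.006566

Final: 0.006566


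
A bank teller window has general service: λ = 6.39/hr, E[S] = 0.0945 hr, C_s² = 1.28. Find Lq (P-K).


ρ = λ·E[S] = 6.39·0.0945 = 0.6039
Lq = ρ²(1+C_s²)/(2(1−ρ)) = 0.3646·(1+1.28)/(2·0.3961)
= 0.3646·2.2800/0.7923 = 1.04934

Final: 1.04934
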